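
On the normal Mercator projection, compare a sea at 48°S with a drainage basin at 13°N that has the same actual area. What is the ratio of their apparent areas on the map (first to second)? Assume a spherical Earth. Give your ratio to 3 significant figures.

2.12

Mercator areal scale is sec²φ.
At 48°: sec²(48°) = 1/0.6691² = 2.233.
At 13°: sec²(13°) = 1/0.9744² = 1.053.
Ratio = 2.233/1.053 = cos²(13°)/cos²(48°) ≈ 2.12.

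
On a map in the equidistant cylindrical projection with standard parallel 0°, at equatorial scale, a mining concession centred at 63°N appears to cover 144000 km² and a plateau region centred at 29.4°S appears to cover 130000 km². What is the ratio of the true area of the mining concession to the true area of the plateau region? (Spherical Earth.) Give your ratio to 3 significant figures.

0.577

Plate carrée has h = 1 and k = sec φ, giving areal scale sec φ; true area = (apparent area) · cos φ.
True area of mining concession: 144000 × cos(63°) = 144000 × 0.4540 = 65370 km².
True area of plateau region: 130000 × cos(29.4°) = 130000 × 0.8712 = 113300 km².
Ratio = 65370 / 113300 ≈ 0.577.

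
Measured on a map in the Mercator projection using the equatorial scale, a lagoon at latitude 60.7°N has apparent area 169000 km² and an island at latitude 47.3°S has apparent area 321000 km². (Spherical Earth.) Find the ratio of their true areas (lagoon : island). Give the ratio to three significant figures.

0.274

Mercator's areal exaggeration is sec²φ; hence true area = (apparent area) · cos²φ.
True area of lagoon: 169000 × cos²(60.7°) = 169000 × 0.2395 = 40470 km².
True area of island: 321000 × cos²(47.3°) = 321000 × 0.4599 = 147600 km².
Ratio = 40470 / 147600 ≈ 0.274.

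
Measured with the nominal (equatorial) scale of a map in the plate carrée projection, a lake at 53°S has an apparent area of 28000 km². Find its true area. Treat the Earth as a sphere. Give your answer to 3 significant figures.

For the equirectangular projection with φ₀ = 0 (plate carrée), h = 1 along meridians and k = sec φ along parallels.
Areal scale = h·k = 1 × sec φ; at 53°, h = 1.000, k = 1.662, so h·k = 1.662.
True area = apparent / (areal scale) = 28000 / 1.662 ≈ 16900 km².

16900 km²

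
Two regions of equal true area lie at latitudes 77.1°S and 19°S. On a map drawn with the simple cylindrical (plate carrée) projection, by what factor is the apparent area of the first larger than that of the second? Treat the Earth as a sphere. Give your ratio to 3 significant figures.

For the equirectangular projection with φ₀ = 0 (plate carrée), h = 1 along meridians and k = sec φ along parallels.
Areal scale at 77.1°: h·k = 1.000 × 4.479 = 4.479.
Areal scale at 19°: h·k = 1.000 × 1.058 = 1.058.
Ratio = 4.479/1.058 ≈ 4.24.

4.24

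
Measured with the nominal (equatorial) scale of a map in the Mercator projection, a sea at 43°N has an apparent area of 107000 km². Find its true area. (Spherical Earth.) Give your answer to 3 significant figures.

The Mercator projection is conformal; its linear scale factor is the same in every direction and equals sec φ = 1/cos φ.
Areal scale = k² = sec²φ = 1/cos²(43°) = 1/0.7314² = 1.870.
True area = apparent / (areal scale) = 107000 / 1.870 ≈ 57200 km².

57200 km²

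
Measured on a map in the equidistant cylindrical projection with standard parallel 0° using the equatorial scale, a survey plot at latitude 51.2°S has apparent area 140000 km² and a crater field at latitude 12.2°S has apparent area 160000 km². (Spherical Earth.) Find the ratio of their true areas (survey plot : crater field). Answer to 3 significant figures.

0.561

On the plate carrée, areal scale = h·k = 1 × sec φ, so true area = apparent × cos φ.
True area of survey plot: 140000 × cos(51.2°) = 140000 × 0.6266 = 87720 km².
True area of crater field: 160000 × cos(12.2°) = 160000 × 0.9774 = 156400 km².
Ratio = 87720 / 156400 ≈ 0.561.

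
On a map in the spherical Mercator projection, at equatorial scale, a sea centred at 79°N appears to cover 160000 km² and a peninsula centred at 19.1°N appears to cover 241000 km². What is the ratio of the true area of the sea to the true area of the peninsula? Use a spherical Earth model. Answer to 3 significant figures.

Since Mercator area scale is 1/cos²φ, the true area equals the apparent area multiplied by cos²φ.
True area of sea: 160000 × cos²(79°) = 160000 × 0.03641 = 5825 km².
True area of peninsula: 241000 × cos²(19.1°) = 241000 × 0.8929 = 215200 km².
Ratio = 5825 / 215200 ≈ 0.0271.

0.0271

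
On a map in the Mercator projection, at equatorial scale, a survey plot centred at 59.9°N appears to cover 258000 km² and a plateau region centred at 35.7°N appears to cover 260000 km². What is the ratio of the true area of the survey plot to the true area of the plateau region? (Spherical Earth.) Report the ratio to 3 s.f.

0.378

On Mercator the areal scale is sec²φ, so true area = apparent × cos²φ.
True area of survey plot: 258000 × cos²(59.9°) = 258000 × 0.2515 = 64890 km².
True area of plateau region: 260000 × cos²(35.7°) = 260000 × 0.6595 = 171500 km².
Ratio = 64890 / 171500 ≈ 0.378.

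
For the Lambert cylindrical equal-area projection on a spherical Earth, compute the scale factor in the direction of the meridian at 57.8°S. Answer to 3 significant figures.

The Lambert cylindrical equal-area projection is the cylindrical equal-area projection with its standard parallel at the equator (φ₀ = 0). A cylindrical equal-area projection with standard parallel φ₀ has meridian scale h = cos φ / cos φ₀ and parallel scale k = cos φ₀ / cos φ (so areas are preserved, h·k = 1).
h = cos 57.8° / cos 0° = 0.5329/1.000 = 0.5329.

0.533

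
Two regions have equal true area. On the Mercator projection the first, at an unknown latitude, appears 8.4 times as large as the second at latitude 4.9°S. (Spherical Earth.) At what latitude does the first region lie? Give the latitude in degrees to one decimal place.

69.9°

On Mercator, (apparent₁)/(apparent₂) = sec²φ₁ / sec²φ₂ when true areas are equal.
cos²φ₂ / cos²φ₁ = 8.4  ⇒  cos φ₁ = cos 4.9° / √8.4 = 0.9963/2.898 = 0.3438.
φ₁ = arccos(0.3438) ≈ 69.9°.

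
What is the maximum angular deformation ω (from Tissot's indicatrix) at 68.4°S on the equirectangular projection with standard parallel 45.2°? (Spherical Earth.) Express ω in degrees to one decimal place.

With standard parallel φ₀ = 45.2°, the equirectangular projection gives x = Rλ cos φ₀, y = Rφ, so h = 1 and k = cos 45.2° / cos φ.
At 68.4°: h = 1.000, k = 1.914; principal scales a = 1.914, b = 1.000.
sin(ω/2) = (a − b)/(a + b) = 0.9141/2.914 = 0.3137, so ω = 2 arcsin(0.3137) ≈ 36.6°.

36.6°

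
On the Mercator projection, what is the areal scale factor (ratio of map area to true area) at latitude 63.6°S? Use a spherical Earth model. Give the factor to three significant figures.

Mercator is conformal, so the point scale is isotropic: h = k = sec φ = 1/cos φ.
Areal scale = k² = sec²φ = 1/cos²(63.6°) = 1/0.4446² = 5.058.

5.06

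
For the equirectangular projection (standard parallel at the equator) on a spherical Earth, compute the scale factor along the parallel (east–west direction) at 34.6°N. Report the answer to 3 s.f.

1.21

In the plate carrée (x = Rλ, y = Rφ), meridians are true-scale (h = 1) and parallels are stretched by k = sec φ.
k = 1/cos 34.6° = 1/0.8231 = 1.215.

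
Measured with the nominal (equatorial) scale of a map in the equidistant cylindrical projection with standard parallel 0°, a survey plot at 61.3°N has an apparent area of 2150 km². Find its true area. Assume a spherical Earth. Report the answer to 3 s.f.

For the equirectangular projection with φ₀ = 0 (plate carrée), h = 1 along meridians and k = sec φ along parallels.
Areal scale = h·k = 1 × sec φ; at 61.3°, h = 1.000, k = 2.082, so h·k = 2.082.
True area = apparent / (areal scale) = 2150 / 2.082 ≈ 1030 km².

1030 km²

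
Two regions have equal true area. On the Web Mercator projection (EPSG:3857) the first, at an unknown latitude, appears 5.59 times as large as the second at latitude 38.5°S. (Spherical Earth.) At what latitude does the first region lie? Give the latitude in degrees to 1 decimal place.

On Mercator, (apparent₁)/(apparent₂) = sec²φ₁ / sec²φ₂ when true areas are equal.
cos²φ₂ / cos²φ₁ = 5.59  ⇒  cos φ₁ = cos 38.5° / √5.59 = 0.7826/2.364 = 0.3310.
φ₁ = arccos(0.3310) ≈ 70.7°.

70.7°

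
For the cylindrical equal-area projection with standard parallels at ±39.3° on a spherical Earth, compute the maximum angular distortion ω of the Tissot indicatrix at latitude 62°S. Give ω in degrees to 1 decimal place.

For cylindrical equal-area with standard parallel φ₀, h = cos φ / cos φ₀ and k = cos φ₀ / cos φ, so h·k = 1.
At 62°: h = 0.6067, k = 1.648; principal scales a = 1.648, b = 0.6067.
sin(ω/2) = (a − b)/(a + b) = 1.042/2.255 = 0.4619, so ω = 2 arcsin(0.4619) ≈ 55.0°.

55.0°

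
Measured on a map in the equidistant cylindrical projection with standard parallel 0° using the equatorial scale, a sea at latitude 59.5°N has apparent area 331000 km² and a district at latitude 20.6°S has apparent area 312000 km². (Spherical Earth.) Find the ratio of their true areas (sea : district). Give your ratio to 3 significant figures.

Plate carrée has h = 1 and k = sec φ, giving areal scale sec φ; true area = (apparent area) · cos φ.
True area of sea: 331000 × cos(59.5°) = 331000 × 0.5075 = 168000 km².
True area of district: 312000 × cos(20.6°) = 312000 × 0.9361 = 292100 km².
Ratio = 168000 / 292100 ≈ 0.575.

0.575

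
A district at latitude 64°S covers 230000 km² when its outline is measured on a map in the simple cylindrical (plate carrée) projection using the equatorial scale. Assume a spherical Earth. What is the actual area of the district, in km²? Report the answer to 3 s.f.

Plate carrée maps x = Rλ, y = Rφ. The meridian scale is h = 1 and the parallel scale is k = 1/cos φ = sec φ.
Areal scale = h·k = 1 × sec φ; at 64°, h = 1.000, k = 2.281, so h·k = 2.281.
True area = apparent / (areal scale) = 230000 / 2.281 ≈ 101000 km².

101000 km²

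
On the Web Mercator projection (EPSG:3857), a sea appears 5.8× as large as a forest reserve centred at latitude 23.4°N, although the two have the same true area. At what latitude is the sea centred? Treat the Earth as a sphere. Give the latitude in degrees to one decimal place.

On Mercator, (apparent₁)/(apparent₂) = sec²φ₁ / sec²φ₂ when true areas are equal.
cos²φ₂ / cos²φ₁ = 5.8  ⇒  cos φ₁ = cos 23.4° / √5.8 = 0.9178/2.408 = 0.3811.
φ₁ = arccos(0.3811) ≈ 67.6°.

67.6°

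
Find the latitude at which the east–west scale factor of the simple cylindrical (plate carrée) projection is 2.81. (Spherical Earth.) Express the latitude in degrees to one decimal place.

Plate carrée: h = 1, k = sec φ along parallels.
sec φ = 2.81  ⇒  cos φ = 0.3559  ⇒  φ ≈ 69.2°.

69.2°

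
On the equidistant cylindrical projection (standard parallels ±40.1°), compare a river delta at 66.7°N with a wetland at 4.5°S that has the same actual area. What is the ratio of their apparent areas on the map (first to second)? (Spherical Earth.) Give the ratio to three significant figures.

2.52

The equidistant cylindrical projection with φ₀ = 40.1° has h = 1 (meridians true) and k = cos φ₀ / cos φ along parallels.
Areal scale at 66.7°: h·k = 1.000 × 1.934 = 1.934.
Areal scale at 4.5°: h·k = 1.000 × 0.7673 = 0.7673.
Ratio = 1.934/0.7673 ≈ 2.52.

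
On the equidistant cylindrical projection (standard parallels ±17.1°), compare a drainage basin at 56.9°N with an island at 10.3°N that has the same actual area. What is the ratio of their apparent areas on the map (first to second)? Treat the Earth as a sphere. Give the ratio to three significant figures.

1.80

In the equirectangular projection with standard parallel φ₀ = 17.1° (x = Rλ cos φ₀, y = Rφ), meridians are true-scale (h = 1) and the parallel scale is k = cos φ₀ / cos φ.
Areal scale at 56.9°: h·k = 1.000 × 1.750 = 1.750.
Areal scale at 10.3°: h·k = 1.000 × 0.9714 = 0.9714.
Ratio = 1.750/0.9714 ≈ 1.80.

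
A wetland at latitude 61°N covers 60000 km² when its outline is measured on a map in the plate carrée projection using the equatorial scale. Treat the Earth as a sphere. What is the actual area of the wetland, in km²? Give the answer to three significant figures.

Plate carrée maps x = Rλ, y = Rφ. The meridian scale is h = 1 and the parallel scale is k = 1/cos φ = sec φ.
Areal scale = h·k = 1 × sec φ; at 61°, h = 1.000, k = 2.063, so h·k = 2.063.
True area = apparent / (areal scale) = 60000 / 2.063 ≈ 29100 km².

29100 km²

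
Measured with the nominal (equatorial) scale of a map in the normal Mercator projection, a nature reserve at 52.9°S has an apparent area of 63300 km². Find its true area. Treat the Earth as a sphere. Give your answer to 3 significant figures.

23000 km²

The Mercator projection is conformal; its linear scale factor is the same in every direction and equals sec φ = 1/cos φ.
Areal scale = k² = sec²φ = 1/cos²(52.9°) = 1/0.6032² = 2.748.
True area = apparent / (areal scale) = 63300 / 2.748 ≈ 23000 km².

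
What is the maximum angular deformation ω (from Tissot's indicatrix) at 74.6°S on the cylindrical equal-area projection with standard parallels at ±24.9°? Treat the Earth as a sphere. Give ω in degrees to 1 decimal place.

For cylindrical equal-area with standard parallel φ₀, h = cos φ / cos φ₀ and k = cos φ₀ / cos φ, so h·k = 1.
At 74.6°: h = 0.2928, k = 3.416; principal scales a = 3.416, b = 0.2928.
sin(ω/2) = (a − b)/(a + b) = 3.123/3.708 = 0.8421, so ω = 2 arcsin(0.8421) ≈ 114.7°.

114.7°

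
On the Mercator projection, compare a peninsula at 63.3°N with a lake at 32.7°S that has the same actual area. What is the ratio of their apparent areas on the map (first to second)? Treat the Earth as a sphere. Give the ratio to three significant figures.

3.51

Mercator areal scale is sec²φ.
At 63.3°: sec²(63.3°) = 1/0.4493² = 4.953.
At 32.7°: sec²(32.7°) = 1/0.8415² = 1.412.
Ratio = 4.953/1.412 = cos²(32.7°)/cos²(63.3°) ≈ 3.51.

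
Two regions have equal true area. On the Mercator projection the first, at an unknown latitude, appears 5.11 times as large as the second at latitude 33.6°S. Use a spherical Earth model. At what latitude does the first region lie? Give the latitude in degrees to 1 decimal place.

68.4°

For equal true areas on Mercator, apparent areas scale as sec²φ, so the ratio is cos²φ₂ / cos²φ₁.
cos²φ₂ / cos²φ₁ = 5.11  ⇒  cos φ₁ = cos 33.6° / √5.11 = 0.8329/2.261 = 0.3685.
φ₁ = arccos(0.3685) ≈ 68.4°.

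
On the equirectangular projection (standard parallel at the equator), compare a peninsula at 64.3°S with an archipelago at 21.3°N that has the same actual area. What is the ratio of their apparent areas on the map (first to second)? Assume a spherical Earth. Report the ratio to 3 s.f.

2.15

Plate carrée maps x = Rλ, y = Rφ. The meridian scale is h = 1 and the parallel scale is k = 1/cos φ = sec φ.
Areal scale at 64.3°: h·k = 1.000 × 2.306 = 2.306.
Areal scale at 21.3°: h·k = 1.000 × 1.073 = 1.073.
Ratio = 2.306/1.073 ≈ 2.15.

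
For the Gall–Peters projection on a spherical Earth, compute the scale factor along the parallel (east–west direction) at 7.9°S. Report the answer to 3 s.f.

0.714

Gall–Peters is a cylindrical equal-area projection with standard parallels at ±45°. A cylindrical equal-area projection with standard parallel φ₀ has meridian scale h = cos φ / cos φ₀ and parallel scale k = cos φ₀ / cos φ (so areas are preserved, h·k = 1).
k = cos 45° / cos 7.9° = 0.7071/0.9905 = 0.7139.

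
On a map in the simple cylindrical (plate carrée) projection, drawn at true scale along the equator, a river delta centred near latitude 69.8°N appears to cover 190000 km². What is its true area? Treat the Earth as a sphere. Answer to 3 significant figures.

65600 km²

For the equirectangular projection with φ₀ = 0 (plate carrée), h = 1 along meridians and k = sec φ along parallels.
Areal scale = h·k = 1 × sec φ; at 69.8°, h = 1.000, k = 2.896, so h·k = 2.896.
True area = apparent / (areal scale) = 190000 / 2.896 ≈ 65600 km².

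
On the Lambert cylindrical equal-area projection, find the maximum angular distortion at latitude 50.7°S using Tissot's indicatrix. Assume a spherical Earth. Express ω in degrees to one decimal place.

The Lambert cylindrical equal-area projection is the cylindrical equal-area projection with its standard parallel at the equator (φ₀ = 0). For cylindrical equal-area with standard parallel φ₀, h = cos φ / cos φ₀ and k = cos φ₀ / cos φ, so h·k = 1.
At 50.7°: h = 0.6334, k = 1.579; principal scales a = 1.579, b = 0.6334.
sin(ω/2) = (a − b)/(a + b) = 0.9454/2.212 = 0.4274, so ω = 2 arcsin(0.4274) ≈ 50.6°.

50.6°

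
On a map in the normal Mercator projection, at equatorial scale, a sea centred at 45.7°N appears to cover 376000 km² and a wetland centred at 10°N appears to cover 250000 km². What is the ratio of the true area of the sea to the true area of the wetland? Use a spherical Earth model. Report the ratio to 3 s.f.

Mercator's areal exaggeration is sec²φ; hence true area = (apparent area) · cos²φ.
True area of sea: 376000 × cos²(45.7°) = 376000 × 0.4878 = 183400 km².
True area of wetland: 250000 × cos²(10°) = 250000 × 0.9698 = 242500 km².
Ratio = 183400 / 242500 ≈ 0.756.

0.756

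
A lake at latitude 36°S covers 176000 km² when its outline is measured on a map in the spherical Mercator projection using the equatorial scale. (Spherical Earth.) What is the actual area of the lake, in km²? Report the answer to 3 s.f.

115000 km²

Mercator is conformal, so the point scale is isotropic: h = k = sec φ = 1/cos φ.
Areal scale = k² = sec²φ = 1/cos²(36°) = 1/0.8090² = 1.528.
True area = apparent / (areal scale) = 176000 / 1.528 ≈ 115000 km².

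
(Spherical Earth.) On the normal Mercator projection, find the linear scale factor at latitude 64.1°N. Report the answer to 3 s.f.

2.29

For Mercator, h = k = sec φ (a conformal cylindrical projection has a single point scale, 1/cos φ).
k = 1/cos 64.1° = 1/0.4368 = 2.289.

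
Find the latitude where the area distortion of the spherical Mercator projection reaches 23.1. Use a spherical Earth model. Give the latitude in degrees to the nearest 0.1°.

78.0°

Mercator areal scale is sec²φ.
sec²φ = 23.1  ⇒  cos²φ = 0.04329  ⇒  cos φ = 0.2081.
φ = arccos(0.2081) ≈ 78.0°.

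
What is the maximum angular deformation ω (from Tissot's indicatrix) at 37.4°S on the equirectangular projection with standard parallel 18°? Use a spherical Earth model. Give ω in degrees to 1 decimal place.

The equidistant cylindrical projection with φ₀ = 18° has h = 1 (meridians true) and k = cos φ₀ / cos φ along parallels.
At 37.4°: h = 1.000, k = 1.197; principal scales a = 1.197, b = 1.000.
sin(ω/2) = (a − b)/(a + b) = 0.1972/2.197 = 0.08974, so ω = 2 arcsin(0.08974) ≈ 10.3°.

10.3°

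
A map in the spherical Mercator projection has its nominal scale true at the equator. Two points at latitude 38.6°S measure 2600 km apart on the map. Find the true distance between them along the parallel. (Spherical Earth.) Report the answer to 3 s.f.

Mercator is conformal, so the point scale is isotropic: h = k = sec φ = 1/cos φ.
Along the parallel at 38.6°, map distances are exaggerated by k = sec 38.6° = 1.280.
True distance = 2600 / 1.280 = 2600 × cos 38.6° ≈ 2030 km.

2030 km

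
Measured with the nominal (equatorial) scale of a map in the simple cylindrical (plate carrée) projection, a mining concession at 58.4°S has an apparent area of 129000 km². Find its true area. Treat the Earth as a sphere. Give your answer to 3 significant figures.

67600 km²

For the equirectangular projection with φ₀ = 0 (plate carrée), h = 1 along meridians and k = sec φ along parallels.
Areal scale = h·k = 1 × sec φ; at 58.4°, h = 1.000, k = 1.908, so h·k = 1.908.
True area = apparent / (areal scale) = 129000 / 1.908 ≈ 67600 km².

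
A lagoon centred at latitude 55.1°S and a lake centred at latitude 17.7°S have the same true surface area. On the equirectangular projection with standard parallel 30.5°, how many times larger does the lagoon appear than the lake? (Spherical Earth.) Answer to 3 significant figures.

1.67

In the equirectangular projection with standard parallel φ₀ = 30.5° (x = Rλ cos φ₀, y = Rφ), meridians are true-scale (h = 1) and the parallel scale is k = cos φ₀ / cos φ.
Areal scale at 55.1°: h·k = 1.000 × 1.506 = 1.506.
Areal scale at 17.7°: h·k = 1.000 × 0.9044 = 0.9044.
Ratio = 1.506/0.9044 ≈ 1.67.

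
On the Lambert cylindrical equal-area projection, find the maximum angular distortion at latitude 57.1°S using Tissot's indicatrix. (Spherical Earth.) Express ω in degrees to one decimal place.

The Lambert cylindrical equal-area projection is the cylindrical equal-area projection with its standard parallel at the equator (φ₀ = 0). Cylindrical equal-area (φ₀ = 0°): h = cos φ / cos 0° along meridians, k = cos 0° / cos φ along parallels; h·k = 1.
At 57.1°: h = 0.5432, k = 1.841; principal scales a = 1.841, b = 0.5432.
sin(ω/2) = (a − b)/(a + b) = 1.298/2.384 = 0.5444, so ω = 2 arcsin(0.5444) ≈ 66.0°.

66.0°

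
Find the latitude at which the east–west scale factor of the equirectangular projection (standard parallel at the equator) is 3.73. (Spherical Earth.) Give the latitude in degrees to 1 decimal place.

74.4°

Plate carrée: h = 1, k = sec φ along parallels.
sec φ = 3.73  ⇒  cos φ = 0.2681  ⇒  φ ≈ 74.4°.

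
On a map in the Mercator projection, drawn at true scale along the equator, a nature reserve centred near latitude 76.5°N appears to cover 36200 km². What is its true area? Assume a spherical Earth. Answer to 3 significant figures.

For Mercator, h = k = sec φ (a conformal cylindrical projection has a single point scale, 1/cos φ).
Areal scale = k² = sec²φ = 1/cos²(76.5°) = 1/0.2334² = 18.35.
True area = apparent / (areal scale) = 36200 / 18.35 ≈ 1970 km².

1970 km²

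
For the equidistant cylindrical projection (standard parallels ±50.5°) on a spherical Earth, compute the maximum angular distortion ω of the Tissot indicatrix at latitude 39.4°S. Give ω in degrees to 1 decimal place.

In the equirectangular projection with standard parallel φ₀ = 50.5° (x = Rλ cos φ₀, y = Rφ), meridians are true-scale (h = 1) and the parallel scale is k = cos φ₀ / cos φ.
At 39.4°: h = 1.000, k = 0.8232; principal scales a = 1.000, b = 0.8232.
sin(ω/2) = (a − b)/(a + b) = 0.1768/1.823 = 0.09700, so ω = 2 arcsin(0.09700) ≈ 11.1°.

11.1°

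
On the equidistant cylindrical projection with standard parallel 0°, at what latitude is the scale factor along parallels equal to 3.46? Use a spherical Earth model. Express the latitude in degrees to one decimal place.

Plate carrée: h = 1, k = sec φ along parallels.
sec φ = 3.46  ⇒  cos φ = 0.2890  ⇒  φ ≈ 73.2°.

73.2°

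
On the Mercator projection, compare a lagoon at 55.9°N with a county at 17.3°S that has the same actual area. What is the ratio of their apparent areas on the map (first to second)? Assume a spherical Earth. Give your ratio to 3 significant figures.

2.90

Mercator is conformal with k = sec φ, so areal scale = k² = sec²φ.
At 55.9°: sec²(55.9°) = 1/0.5606² = 3.182.
At 17.3°: sec²(17.3°) = 1/0.9548² = 1.097.
Ratio = 3.182/1.097 = cos²(17.3°)/cos²(55.9°) ≈ 2.90.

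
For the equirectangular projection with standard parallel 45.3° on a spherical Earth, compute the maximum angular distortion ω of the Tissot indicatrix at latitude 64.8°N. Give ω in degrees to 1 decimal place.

28.5°

With standard parallel φ₀ = 45.3°, the equirectangular projection gives x = Rλ cos φ₀, y = Rφ, so h = 1 and k = cos 45.3° / cos φ.
At 64.8°: h = 1.000, k = 1.652; principal scales a = 1.652, b = 1.000.
sin(ω/2) = (a − b)/(a + b) = 0.6520/2.652 = 0.2459, so ω = 2 arcsin(0.2459) ≈ 28.5°.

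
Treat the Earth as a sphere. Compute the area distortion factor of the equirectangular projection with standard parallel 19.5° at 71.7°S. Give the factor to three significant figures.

With standard parallel φ₀ = 19.5°, the equirectangular projection gives x = Rλ cos φ₀, y = Rφ, so h = 1 and k = cos 19.5° / cos φ.
Areal scale = h·k = 1 × cos φ₀ / cos φ; at 71.7°, h = 1.000, k = 3.002, so h·k = 3.002.

3.00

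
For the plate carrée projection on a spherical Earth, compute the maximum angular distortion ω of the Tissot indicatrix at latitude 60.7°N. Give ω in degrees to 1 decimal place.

40.1°

Plate carrée maps x = Rλ, y = Rφ. The meridian scale is h = 1 and the parallel scale is k = 1/cos φ = sec φ.
At 60.7°: h = 1.000, k = 2.043; principal scales a = 2.043, b = 1.000.
sin(ω/2) = (a − b)/(a + b) = 1.043/3.043 = 0.3428, so ω = 2 arcsin(0.3428) ≈ 40.1°.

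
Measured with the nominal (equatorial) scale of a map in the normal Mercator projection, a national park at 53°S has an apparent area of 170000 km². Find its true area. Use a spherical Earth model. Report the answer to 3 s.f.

61600 km²

For Mercator, h = k = sec φ (a conformal cylindrical projection has a single point scale, 1/cos φ).
Areal scale = k² = sec²φ = 1/cos²(53°) = 1/0.6018² = 2.761.
True area = apparent / (areal scale) = 170000 / 2.761 ≈ 61600 km².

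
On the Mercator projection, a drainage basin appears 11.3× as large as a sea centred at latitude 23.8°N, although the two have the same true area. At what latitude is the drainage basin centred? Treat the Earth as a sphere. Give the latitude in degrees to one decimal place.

74.2°

On Mercator, (apparent₁)/(apparent₂) = sec²φ₁ / sec²φ₂ when true areas are equal.
cos²φ₂ / cos²φ₁ = 11.3  ⇒  cos φ₁ = cos 23.8° / √11.3 = 0.9150/3.362 = 0.2722.
φ₁ = arccos(0.2722) ≈ 74.2°.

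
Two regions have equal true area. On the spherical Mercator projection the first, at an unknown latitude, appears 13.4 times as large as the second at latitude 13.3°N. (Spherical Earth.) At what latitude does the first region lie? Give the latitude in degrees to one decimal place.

74.6°

On Mercator, (apparent₁)/(apparent₂) = sec²φ₁ / sec²φ₂ when true areas are equal.
cos²φ₂ / cos²φ₁ = 13.4  ⇒  cos φ₁ = cos 13.3° / √13.4 = 0.9732/3.661 = 0.2659.
φ₁ = arccos(0.2659) ≈ 74.6°.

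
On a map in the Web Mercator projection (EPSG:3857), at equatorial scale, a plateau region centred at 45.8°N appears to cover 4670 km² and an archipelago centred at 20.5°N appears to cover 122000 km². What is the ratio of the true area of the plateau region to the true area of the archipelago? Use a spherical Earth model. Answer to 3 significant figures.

0.0212

Since Mercator area scale is 1/cos²φ, the true area equals the apparent area multiplied by cos²φ.
True area of plateau region: 4670 × cos²(45.8°) = 4670 × 0.4860 = 2270 km².
True area of archipelago: 122000 × cos²(20.5°) = 122000 × 0.8774 = 107000 km².
Ratio = 2270 / 107000 ≈ 0.0212.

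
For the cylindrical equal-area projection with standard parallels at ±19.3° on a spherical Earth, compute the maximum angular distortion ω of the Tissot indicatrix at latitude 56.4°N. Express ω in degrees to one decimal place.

58.5°

Cylindrical equal-area (φ₀ = 19.3°): h = cos φ / cos 19.3° along meridians, k = cos 19.3° / cos φ along parallels; h·k = 1.
At 56.4°: h = 0.5863, k = 1.705; principal scales a = 1.705, b = 0.5863.
sin(ω/2) = (a − b)/(a + b) = 1.119/2.292 = 0.4883, so ω = 2 arcsin(0.4883) ≈ 58.5°.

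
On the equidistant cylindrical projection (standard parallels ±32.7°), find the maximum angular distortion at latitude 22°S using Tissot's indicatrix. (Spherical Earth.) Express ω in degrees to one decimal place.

In the equirectangular projection with standard parallel φ₀ = 32.7° (x = Rλ cos φ₀, y = Rφ), meridians are true-scale (h = 1) and the parallel scale is k = cos φ₀ / cos φ.
At 22°: h = 1.000, k = 0.9076; principal scales a = 1.000, b = 0.9076.
sin(ω/2) = (a − b)/(a + b) = 0.09240/1.908 = 0.04844, so ω = 2 arcsin(0.04844) ≈ 5.6°.

5.6°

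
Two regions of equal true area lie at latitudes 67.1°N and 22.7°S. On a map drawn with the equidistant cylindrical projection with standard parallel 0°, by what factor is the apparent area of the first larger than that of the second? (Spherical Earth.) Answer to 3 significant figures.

In the plate carrée (x = Rλ, y = Rφ), meridians are true-scale (h = 1) and parallels are stretched by k = sec φ.
Areal scale at 67.1°: h·k = 1.000 × 2.570 = 2.570.
Areal scale at 22.7°: h·k = 1.000 × 1.084 = 1.084.
Ratio = 2.570/1.084 ≈ 2.37.

2.37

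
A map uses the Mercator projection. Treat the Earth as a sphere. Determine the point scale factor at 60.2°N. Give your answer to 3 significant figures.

Mercator is conformal, so the point scale is isotropic: h = k = sec φ = 1/cos φ.
k = 1/cos 60.2° = 1/0.4970 = 2.012.

2.01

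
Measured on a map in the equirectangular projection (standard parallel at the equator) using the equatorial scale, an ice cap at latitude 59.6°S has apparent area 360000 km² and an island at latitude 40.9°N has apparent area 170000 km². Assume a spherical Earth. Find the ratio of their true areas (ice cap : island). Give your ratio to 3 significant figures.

On the plate carrée, areal scale = h·k = 1 × sec φ, so true area = apparent × cos φ.
True area of ice cap: 360000 × cos(59.6°) = 360000 × 0.5060 = 182200 km².
True area of island: 170000 × cos(40.9°) = 170000 × 0.7559 = 128500 km².
Ratio = 182200 / 128500 ≈ 1.42.

1.42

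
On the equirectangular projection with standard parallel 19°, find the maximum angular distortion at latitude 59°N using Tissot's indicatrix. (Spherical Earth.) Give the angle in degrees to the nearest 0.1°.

The equidistant cylindrical projection with φ₀ = 19° has h = 1 (meridians true) and k = cos φ₀ / cos φ along parallels.
At 59°: h = 1.000, k = 1.836; principal scales a = 1.836, b = 1.000.
sin(ω/2) = (a − b)/(a + b) = 0.8358/2.836 = 0.2947, so ω = 2 arcsin(0.2947) ≈ 34.3°.

34.3°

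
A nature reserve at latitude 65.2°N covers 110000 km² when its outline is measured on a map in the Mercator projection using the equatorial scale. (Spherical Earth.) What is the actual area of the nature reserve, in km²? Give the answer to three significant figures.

19400 km²

Mercator is conformal, so the point scale is isotropic: h = k = sec φ = 1/cos φ.
Areal scale = k² = sec²φ = 1/cos²(65.2°) = 1/0.4195² = 5.684.
True area = apparent / (areal scale) = 110000 / 5.684 ≈ 19400 km².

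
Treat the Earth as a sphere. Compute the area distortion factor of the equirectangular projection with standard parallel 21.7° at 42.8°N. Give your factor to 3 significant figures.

1.27

In the equirectangular projection with standard parallel φ₀ = 21.7° (x = Rλ cos φ₀, y = Rφ), meridians are true-scale (h = 1) and the parallel scale is k = cos φ₀ / cos φ.
Areal scale = h·k = 1 × cos φ₀ / cos φ; at 42.8°, h = 1.000, k = 1.266, so h·k = 1.266.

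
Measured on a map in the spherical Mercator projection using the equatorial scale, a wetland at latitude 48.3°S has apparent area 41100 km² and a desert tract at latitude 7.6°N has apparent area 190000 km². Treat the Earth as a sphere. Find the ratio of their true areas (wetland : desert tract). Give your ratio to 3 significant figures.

0.0974

Since Mercator area scale is 1/cos²φ, the true area equals the apparent area multiplied by cos²φ.
True area of wetland: 41100 × cos²(48.3°) = 41100 × 0.4425 = 18190 km².
True area of desert tract: 190000 × cos²(7.6°) = 190000 × 0.9825 = 186700 km².
Ratio = 18190 / 186700 ≈ 0.0974.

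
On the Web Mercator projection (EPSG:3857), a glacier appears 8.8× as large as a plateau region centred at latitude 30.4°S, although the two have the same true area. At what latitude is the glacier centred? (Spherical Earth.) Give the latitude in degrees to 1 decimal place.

73.1°

Mercator areal scale is sec²φ, so apparent-area ratio = sec²φ₁ / sec²φ₂ = cos²φ₂ / cos²φ₁.
cos²φ₂ / cos²φ₁ = 8.8  ⇒  cos φ₁ = cos 30.4° / √8.8 = 0.8625/2.966 = 0.2908.
φ₁ = arccos(0.2908) ≈ 73.1°.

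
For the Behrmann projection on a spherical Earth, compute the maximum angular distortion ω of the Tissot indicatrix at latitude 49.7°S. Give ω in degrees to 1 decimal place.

Behrmann is a cylindrical equal-area projection with standard parallels at ±30°. Cylindrical equal-area (φ₀ = 30°): h = cos φ / cos 30° along meridians, k = cos 30° / cos φ along parallels; h·k = 1.
At 49.7°: h = 0.7468, k = 1.339; principal scales a = 1.339, b = 0.7468.
sin(ω/2) = (a − b)/(a + b) = 0.5921/2.086 = 0.2839, so ω = 2 arcsin(0.2839) ≈ 33.0°.

33.0°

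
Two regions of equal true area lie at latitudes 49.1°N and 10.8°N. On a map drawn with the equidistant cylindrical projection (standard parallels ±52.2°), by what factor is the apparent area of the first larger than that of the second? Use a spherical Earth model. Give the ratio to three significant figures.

1.50

The equidistant cylindrical projection with φ₀ = 52.2° has h = 1 (meridians true) and k = cos φ₀ / cos φ along parallels.
Areal scale at 49.1°: h·k = 1.000 × 0.9361 = 0.9361.
Areal scale at 10.8°: h·k = 1.000 × 0.6240 = 0.6240.
Ratio = 0.9361/0.6240 ≈ 1.50.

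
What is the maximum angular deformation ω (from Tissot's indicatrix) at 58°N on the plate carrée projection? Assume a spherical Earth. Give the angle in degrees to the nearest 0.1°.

35.8°

In the plate carrée (x = Rλ, y = Rφ), meridians are true-scale (h = 1) and parallels are stretched by k = sec φ.
At 58°: h = 1.000, k = 1.887; principal scales a = 1.887, b = 1.000.
sin(ω/2) = (a − b)/(a + b) = 0.8871/2.887 = 0.3073, so ω = 2 arcsin(0.3073) ≈ 35.8°.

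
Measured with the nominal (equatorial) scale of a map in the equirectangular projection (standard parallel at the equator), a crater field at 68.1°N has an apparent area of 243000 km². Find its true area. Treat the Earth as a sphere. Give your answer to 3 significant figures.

90600 km²

In the plate carrée (x = Rλ, y = Rφ), meridians are true-scale (h = 1) and parallels are stretched by k = sec φ.
Areal scale = h·k = 1 × sec φ; at 68.1°, h = 1.000, k = 2.681, so h·k = 2.681.
True area = apparent / (areal scale) = 243000 / 2.681 ≈ 90600 km².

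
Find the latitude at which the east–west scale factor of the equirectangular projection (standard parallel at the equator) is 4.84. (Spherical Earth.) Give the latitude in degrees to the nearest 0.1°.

78.1°

Plate carrée: h = 1, k = sec φ along parallels.
sec φ = 4.84  ⇒  cos φ = 0.2066  ⇒  φ ≈ 78.1°.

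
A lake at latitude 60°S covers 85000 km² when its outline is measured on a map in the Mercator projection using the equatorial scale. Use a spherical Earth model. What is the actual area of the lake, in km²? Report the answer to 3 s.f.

21300 km²

The Mercator projection is conformal; its linear scale factor is the same in every direction and equals sec φ = 1/cos φ.
Areal scale = k² = sec²φ = 1/cos²(60°) = 1/0.5000² = 4.000.
True area = apparent / (areal scale) = 85000 / 4.000 ≈ 21300 km².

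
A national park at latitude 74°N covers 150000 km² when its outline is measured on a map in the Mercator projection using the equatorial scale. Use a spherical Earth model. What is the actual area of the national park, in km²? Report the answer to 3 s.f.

11400 km²

For Mercator, h = k = sec φ (a conformal cylindrical projection has a single point scale, 1/cos φ).
Areal scale = k² = sec²φ = 1/cos²(74°) = 1/0.2756² = 13.16.
True area = apparent / (areal scale) = 150000 / 13.16 ≈ 11400 km².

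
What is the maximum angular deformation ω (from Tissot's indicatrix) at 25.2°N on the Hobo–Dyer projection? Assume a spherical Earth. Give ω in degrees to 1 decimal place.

The Hobo–Dyer projection is cylindrical equal-area with φ₀ = 37.5°. For cylindrical equal-area with standard parallel φ₀, h = cos φ / cos φ₀ and k = cos φ₀ / cos φ, so h·k = 1.
At 25.2°: h = 1.141, k = 0.8768; principal scales a = 1.141, b = 0.8768.
sin(ω/2) = (a − b)/(a + b) = 0.2637/2.017 = 0.1307, so ω = 2 arcsin(0.1307) ≈ 15.0°.

15.0°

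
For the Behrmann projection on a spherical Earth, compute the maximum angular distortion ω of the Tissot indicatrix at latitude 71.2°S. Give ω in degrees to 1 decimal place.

The Behrmann projection is cylindrical equal-area with φ₀ = 30°. Cylindrical equal-area (φ₀ = 30°): h = cos φ / cos 30° along meridians, k = cos 30° / cos φ along parallels; h·k = 1.
At 71.2°: h = 0.3721, k = 2.687; principal scales a = 2.687, b = 0.3721.
sin(ω/2) = (a − b)/(a + b) = 2.315/3.059 = 0.7567, so ω = 2 arcsin(0.7567) ≈ 98.4°.

98.4°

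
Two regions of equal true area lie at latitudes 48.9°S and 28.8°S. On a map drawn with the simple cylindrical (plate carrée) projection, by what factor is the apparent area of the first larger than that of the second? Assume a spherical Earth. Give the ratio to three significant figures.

1.33

Plate carrée maps x = Rλ, y = Rφ. The meridian scale is h = 1 and the parallel scale is k = 1/cos φ = sec φ.
Areal scale at 48.9°: h·k = 1.000 × 1.521 = 1.521.
Areal scale at 28.8°: h·k = 1.000 × 1.141 = 1.141.
Ratio = 1.521/1.141 ≈ 1.33.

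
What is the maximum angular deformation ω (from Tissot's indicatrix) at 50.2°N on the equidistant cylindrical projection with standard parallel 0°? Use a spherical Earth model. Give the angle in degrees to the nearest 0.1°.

25.4°

Plate carrée maps x = Rλ, y = Rφ. The meridian scale is h = 1 and the parallel scale is k = 1/cos φ = sec φ.
At 50.2°: h = 1.000, k = 1.562; principal scales a = 1.562, b = 1.000.
sin(ω/2) = (a − b)/(a + b) = 0.5622/2.562 = 0.2194, so ω = 2 arcsin(0.2194) ≈ 25.4°.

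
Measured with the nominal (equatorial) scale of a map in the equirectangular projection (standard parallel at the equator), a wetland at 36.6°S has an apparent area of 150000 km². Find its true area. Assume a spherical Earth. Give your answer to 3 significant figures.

For the equirectangular projection with φ₀ = 0 (plate carrée), h = 1 along meridians and k = sec φ along parallels.
Areal scale = h·k = 1 × sec φ; at 36.6°, h = 1.000, k = 1.246, so h·k = 1.246.
True area = apparent / (areal scale) = 150000 / 1.246 ≈ 120000 km².

120000 km²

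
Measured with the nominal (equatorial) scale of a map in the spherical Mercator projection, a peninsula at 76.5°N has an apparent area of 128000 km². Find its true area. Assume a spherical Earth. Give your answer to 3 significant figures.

For Mercator, h = k = sec φ (a conformal cylindrical projection has a single point scale, 1/cos φ).
Areal scale = k² = sec²φ = 1/cos²(76.5°) = 1/0.2334² = 18.35.
True area = apparent / (areal scale) = 128000 / 18.35 ≈ 6980 km².

6980 km²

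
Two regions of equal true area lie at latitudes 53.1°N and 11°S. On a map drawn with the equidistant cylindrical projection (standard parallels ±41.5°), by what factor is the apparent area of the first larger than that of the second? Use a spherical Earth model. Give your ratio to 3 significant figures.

1.63

In the equirectangular projection with standard parallel φ₀ = 41.5° (x = Rλ cos φ₀, y = Rφ), meridians are true-scale (h = 1) and the parallel scale is k = cos φ₀ / cos φ.
Areal scale at 53.1°: h·k = 1.000 × 1.247 = 1.247.
Areal scale at 11°: h·k = 1.000 × 0.7630 = 0.7630.
Ratio = 1.247/0.7630 ≈ 1.63.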